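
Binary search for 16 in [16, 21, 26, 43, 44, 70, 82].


Step 1: lo=0, hi=6, mid=3, val=43
Step 2: lo=0, hi=2, mid=1, val=21
Step 3: lo=0, hi=0, mid=0, val=16

Found at index 0


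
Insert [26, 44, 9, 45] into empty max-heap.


Insert 26: [26]
Insert 44: [44, 26]
Insert 9: [44, 26, 9]
Insert 45: [45, 44, 9, 26]

Final heap: [45, 44, 9, 26]


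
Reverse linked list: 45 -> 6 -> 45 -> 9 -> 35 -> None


Step 1: curr=45, set curr.next=prev(None) | reversed so far: 45
Step 2: curr=6, set curr.next=prev(45) | reversed so far: 6 -> 45
Step 3: curr=45, set curr.next=prev(6) | reversed so far: 45 -> 6 -> 45
Step 4: curr=9, set curr.next=prev(45) | reversed so far: 9 -> 45 -> 6 -> 45
Step 5: curr=35, set curr.next=prev(9) | reversed so far: 35 -> 9 -> 45 -> 6 -> 45

35 -> 9 -> 45 -> 6 -> 45 -> None


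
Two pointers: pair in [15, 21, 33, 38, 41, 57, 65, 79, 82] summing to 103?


lo=0(15)+hi=8(82)=97
lo=1(21)+hi=8(82)=103

Yes: 21+82=103


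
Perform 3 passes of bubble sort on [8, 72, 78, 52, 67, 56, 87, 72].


Initial: [8, 72, 78, 52, 67, 56, 87, 72]
Pass 1: [8, 72, 52, 67, 56, 78, 72, 87] (4 swaps)
Pass 2: [8, 52, 67, 56, 72, 72, 78, 87] (4 swaps)
Pass 3: [8, 52, 56, 67, 72, 72, 78, 87] (1 swaps)

After 3 passes: [8, 52, 56, 67, 72, 72, 78, 87]


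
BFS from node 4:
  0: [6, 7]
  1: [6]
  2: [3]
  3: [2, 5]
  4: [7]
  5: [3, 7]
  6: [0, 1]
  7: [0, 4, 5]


Visit 4, enqueue [7]
Visit 7, enqueue [0, 5]
Visit 0, enqueue [6]
Visit 5, enqueue [3]
Visit 6, enqueue [1]
Visit 3, enqueue [2]
Visit 1, enqueue []
Visit 2, enqueue []

BFS order: [4, 7, 0, 5, 6, 3, 1, 2]


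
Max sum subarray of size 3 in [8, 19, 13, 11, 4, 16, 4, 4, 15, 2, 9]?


[0:3]: 40
[1:4]: 43
[2:5]: 28
[3:6]: 31
[4:7]: 24
[5:8]: 24
[6:9]: 23
[7:10]: 21
[8:11]: 26

Max: 43 at [1:4]


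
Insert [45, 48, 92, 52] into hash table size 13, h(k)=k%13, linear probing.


Insert 45: h=6 -> slot 6
Insert 48: h=9 -> slot 9
Insert 92: h=1 -> slot 1
Insert 52: h=0 -> slot 0

Table: [52, 92, None, None, None, None, 45, None, None, 48, None, None, None]


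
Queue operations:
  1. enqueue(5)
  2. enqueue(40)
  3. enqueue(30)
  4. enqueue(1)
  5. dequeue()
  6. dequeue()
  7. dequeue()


enqueue(5) -> [5]
enqueue(40) -> [5, 40]
enqueue(30) -> [5, 40, 30]
enqueue(1) -> [5, 40, 30, 1]
dequeue()->5, [40, 30, 1]
dequeue()->40, [30, 1]
dequeue()->30, [1]

Final queue: [1]


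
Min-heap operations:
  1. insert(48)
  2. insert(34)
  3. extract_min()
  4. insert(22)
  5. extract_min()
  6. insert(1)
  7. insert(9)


insert(48) -> [48]
insert(34) -> [34, 48]
extract_min()->34, [48]
insert(22) -> [22, 48]
extract_min()->22, [48]
insert(1) -> [1, 48]
insert(9) -> [1, 48, 9]

Final heap: [1, 48, 9]


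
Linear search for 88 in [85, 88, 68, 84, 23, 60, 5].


i=0: 85!=88
i=1: 88==88 found!

Found at 1, 2 comps


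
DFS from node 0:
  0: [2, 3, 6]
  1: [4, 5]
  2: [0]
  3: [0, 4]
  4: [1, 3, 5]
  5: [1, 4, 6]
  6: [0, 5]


Visit 0, push [6, 3, 2]
Visit 2, push []
Visit 3, push [4]
Visit 4, push [5, 1]
Visit 1, push [5]
Visit 5, push [6]
Visit 6, push []

DFS order: [0, 2, 3, 4, 1, 5, 6]


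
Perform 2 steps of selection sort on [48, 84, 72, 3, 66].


Initial: [48, 84, 72, 3, 66]
Step 1: min=3 at 3
  Swap: [3, 84, 72, 48, 66]
Step 2: min=48 at 3
  Swap: [3, 48, 72, 84, 66]

After 2 steps: [3, 48, 72, 84, 66]


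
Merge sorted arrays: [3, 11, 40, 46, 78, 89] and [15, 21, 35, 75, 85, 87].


Take 3 from A
Take 11 from A
Take 15 from B
Take 21 from B
Take 35 from B
Take 40 from A
Take 46 from A
Take 75 from B
Take 78 from A
Take 85 from B
Take 87 from B

Merged: [3, 11, 15, 21, 35, 40, 46, 75, 78, 85, 87, 89]


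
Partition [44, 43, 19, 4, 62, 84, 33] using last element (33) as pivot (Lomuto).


Pivot: 33
  19 <= 33: swap -> [19, 43, 44, 4, 62, 84, 33]
  4 <= 33: swap -> [19, 4, 44, 43, 62, 84, 33]
Place pivot at 2: [19, 4, 33, 43, 62, 84, 44]

Partitioned: [19, 4, 33, 43, 62, 84, 44]


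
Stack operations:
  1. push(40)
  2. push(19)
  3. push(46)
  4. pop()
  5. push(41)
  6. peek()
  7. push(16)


push(40) -> [40]
push(19) -> [40, 19]
push(46) -> [40, 19, 46]
pop()->46, [40, 19]
push(41) -> [40, 19, 41]
peek()->41
push(16) -> [40, 19, 41, 16]

Final stack: [40, 19, 41, 16]


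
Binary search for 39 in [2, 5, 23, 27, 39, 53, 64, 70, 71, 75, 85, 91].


Step 1: lo=0, hi=11, mid=5, val=53
Step 2: lo=0, hi=4, mid=2, val=23
Step 3: lo=3, hi=4, mid=3, val=27
Step 4: lo=4, hi=4, mid=4, val=39

Found at index 4


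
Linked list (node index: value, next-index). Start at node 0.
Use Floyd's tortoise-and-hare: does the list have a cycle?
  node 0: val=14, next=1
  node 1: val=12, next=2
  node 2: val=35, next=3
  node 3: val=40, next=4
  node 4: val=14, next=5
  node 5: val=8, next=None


Floyd's tortoise (slow, +1) and hare (fast, +2):
  init: slow=0, fast=0
  step 1: slow=1, fast=2
  step 2: slow=2, fast=4
  step 3: fast 4->5->None, no cycle

Cycle: no


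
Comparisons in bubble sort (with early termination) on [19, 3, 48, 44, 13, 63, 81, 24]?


Algorithm: bubble sort (with early termination)
Input: [19, 3, 48, 44, 13, 63, 81, 24]
Sorted: [3, 13, 19, 24, 44, 48, 63, 81]

25


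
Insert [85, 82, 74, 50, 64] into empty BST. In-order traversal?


Insert 85: root
Insert 82: L from 85
Insert 74: L from 85 -> L from 82
Insert 50: L from 85 -> L from 82 -> L from 74
Insert 64: L from 85 -> L from 82 -> L from 74 -> R from 50

In-order: [50, 64, 74, 82, 85]


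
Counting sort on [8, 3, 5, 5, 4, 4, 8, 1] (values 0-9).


Input: [8, 3, 5, 5, 4, 4, 8, 1]
Counts: [0, 1, 0, 1, 2, 2, 0, 0, 2, 0]

Sorted: [1, 3, 4, 4, 5, 5, 8, 8]


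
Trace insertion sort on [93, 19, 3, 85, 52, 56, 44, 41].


Initial: [93, 19, 3, 85, 52, 56, 44, 41]
Insert 19: [19, 93, 3, 85, 52, 56, 44, 41]
Insert 3: [3, 19, 93, 85, 52, 56, 44, 41]
Insert 85: [3, 19, 85, 93, 52, 56, 44, 41]
Insert 52: [3, 19, 52, 85, 93, 56, 44, 41]
Insert 56: [3, 19, 52, 56, 85, 93, 44, 41]
Insert 44: [3, 19, 44, 52, 56, 85, 93, 41]
Insert 41: [3, 19, 41, 44, 52, 56, 85, 93]

Sorted: [3, 19, 41, 44, 52, 56, 85, 93]


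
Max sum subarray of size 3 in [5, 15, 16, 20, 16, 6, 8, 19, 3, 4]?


[0:3]: 36
[1:4]: 51
[2:5]: 52
[3:6]: 42
[4:7]: 30
[5:8]: 33
[6:9]: 30
[7:10]: 26

Max: 52 at [2:5]


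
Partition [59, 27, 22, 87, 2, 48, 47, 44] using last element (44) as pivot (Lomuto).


Pivot: 44
  27 <= 44: swap -> [27, 59, 22, 87, 2, 48, 47, 44]
  22 <= 44: swap -> [27, 22, 59, 87, 2, 48, 47, 44]
  2 <= 44: swap -> [27, 22, 2, 87, 59, 48, 47, 44]
Place pivot at 3: [27, 22, 2, 44, 59, 48, 47, 87]

Partitioned: [27, 22, 2, 44, 59, 48, 47, 87]


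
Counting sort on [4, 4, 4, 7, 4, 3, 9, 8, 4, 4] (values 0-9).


Input: [4, 4, 4, 7, 4, 3, 9, 8, 4, 4]
Counts: [0, 0, 0, 1, 6, 0, 0, 1, 1, 1]

Sorted: [3, 4, 4, 4, 4, 4, 4, 7, 8, 9]


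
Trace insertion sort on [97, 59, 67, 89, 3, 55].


Initial: [97, 59, 67, 89, 3, 55]
Insert 59: [59, 97, 67, 89, 3, 55]
Insert 67: [59, 67, 97, 89, 3, 55]
Insert 89: [59, 67, 89, 97, 3, 55]
Insert 3: [3, 59, 67, 89, 97, 55]
Insert 55: [3, 55, 59, 67, 89, 97]

Sorted: [3, 55, 59, 67, 89, 97]


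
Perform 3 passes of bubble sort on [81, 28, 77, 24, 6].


Initial: [81, 28, 77, 24, 6]
Pass 1: [28, 77, 24, 6, 81] (4 swaps)
Pass 2: [28, 24, 6, 77, 81] (2 swaps)
Pass 3: [24, 6, 28, 77, 81] (2 swaps)

After 3 passes: [24, 6, 28, 77, 81]


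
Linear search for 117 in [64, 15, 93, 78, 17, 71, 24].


i=0: 64!=117
i=1: 15!=117
i=2: 93!=117
i=3: 78!=117
i=4: 17!=117
i=5: 71!=117
i=6: 24!=117

Not found, 7 comps


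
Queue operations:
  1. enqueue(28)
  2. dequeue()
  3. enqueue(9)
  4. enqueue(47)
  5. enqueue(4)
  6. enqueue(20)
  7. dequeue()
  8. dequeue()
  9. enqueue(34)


enqueue(28) -> [28]
dequeue()->28, []
enqueue(9) -> [9]
enqueue(47) -> [9, 47]
enqueue(4) -> [9, 47, 4]
enqueue(20) -> [9, 47, 4, 20]
dequeue()->9, [47, 4, 20]
dequeue()->47, [4, 20]
enqueue(34) -> [4, 20, 34]

Final queue: [4, 20, 34]


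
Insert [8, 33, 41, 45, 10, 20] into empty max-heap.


Insert 8: [8]
Insert 33: [33, 8]
Insert 41: [41, 8, 33]
Insert 45: [45, 41, 33, 8]
Insert 10: [45, 41, 33, 8, 10]
Insert 20: [45, 41, 33, 8, 10, 20]

Final heap: [45, 41, 33, 8, 10, 20]


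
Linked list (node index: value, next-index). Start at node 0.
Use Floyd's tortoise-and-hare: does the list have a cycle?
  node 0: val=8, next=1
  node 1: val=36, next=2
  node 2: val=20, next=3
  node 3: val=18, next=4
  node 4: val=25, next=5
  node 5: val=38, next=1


Floyd's tortoise (slow, +1) and hare (fast, +2):
  init: slow=0, fast=0
  step 1: slow=1, fast=2
  step 2: slow=2, fast=4
  step 3: slow=3, fast=1
  step 4: slow=4, fast=3
  step 5: slow=5, fast=5
  slow == fast at node 5: cycle detected

Cycle: yes


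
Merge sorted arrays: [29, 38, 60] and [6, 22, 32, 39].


Take 6 from B
Take 22 from B
Take 29 from A
Take 32 from B
Take 38 from A
Take 39 from B

Merged: [6, 22, 29, 32, 38, 39, 60]


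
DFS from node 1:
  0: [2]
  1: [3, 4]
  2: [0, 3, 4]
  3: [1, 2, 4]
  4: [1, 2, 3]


Visit 1, push [4, 3]
Visit 3, push [4, 2]
Visit 2, push [4, 0]
Visit 0, push []
Visit 4, push []

DFS order: [1, 3, 2, 0, 4]


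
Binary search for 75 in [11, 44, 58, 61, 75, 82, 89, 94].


Step 1: lo=0, hi=7, mid=3, val=61
Step 2: lo=4, hi=7, mid=5, val=82
Step 3: lo=4, hi=4, mid=4, val=75

Found at index 4


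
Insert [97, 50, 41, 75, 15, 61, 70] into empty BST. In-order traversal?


Insert 97: root
Insert 50: L from 97
Insert 41: L from 97 -> L from 50
Insert 75: L from 97 -> R from 50
Insert 15: L from 97 -> L from 50 -> L from 41
Insert 61: L from 97 -> R from 50 -> L from 75
Insert 70: L from 97 -> R from 50 -> L from 75 -> R from 61

In-order: [15, 41, 50, 61, 70, 75, 97]


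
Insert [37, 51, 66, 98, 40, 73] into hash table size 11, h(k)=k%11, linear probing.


Insert 37: h=4 -> slot 4
Insert 51: h=7 -> slot 7
Insert 66: h=0 -> slot 0
Insert 98: h=10 -> slot 10
Insert 40: h=7, 1 probes -> slot 8
Insert 73: h=7, 2 probes -> slot 9

Table: [66, None, None, None, 37, None, None, 51, 40, 73, 98]


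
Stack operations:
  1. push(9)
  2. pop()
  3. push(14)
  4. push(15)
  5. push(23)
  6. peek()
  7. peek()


push(9) -> [9]
pop()->9, []
push(14) -> [14]
push(15) -> [14, 15]
push(23) -> [14, 15, 23]
peek()->23
peek()->23

Final stack: [14, 15, 23]


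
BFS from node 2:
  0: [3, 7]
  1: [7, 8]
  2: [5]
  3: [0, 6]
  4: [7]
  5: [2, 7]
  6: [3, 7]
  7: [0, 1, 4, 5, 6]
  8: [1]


Visit 2, enqueue [5]
Visit 5, enqueue [7]
Visit 7, enqueue [0, 1, 4, 6]
Visit 0, enqueue [3]
Visit 1, enqueue [8]
Visit 4, enqueue []
Visit 6, enqueue []
Visit 3, enqueue []
Visit 8, enqueue []

BFS order: [2, 5, 7, 0, 1, 4, 6, 3, 8]


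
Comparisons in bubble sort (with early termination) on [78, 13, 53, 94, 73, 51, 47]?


Algorithm: bubble sort (with early termination)
Input: [78, 13, 53, 94, 73, 51, 47]
Sorted: [13, 47, 51, 53, 73, 78, 94]

21


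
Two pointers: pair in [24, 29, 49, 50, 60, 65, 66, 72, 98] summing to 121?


lo=0(24)+hi=8(98)=122
lo=0(24)+hi=7(72)=96
lo=1(29)+hi=7(72)=101
lo=2(49)+hi=7(72)=121

Yes: 49+72=121


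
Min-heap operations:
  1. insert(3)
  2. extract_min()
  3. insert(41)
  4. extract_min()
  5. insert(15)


insert(3) -> [3]
extract_min()->3, []
insert(41) -> [41]
extract_min()->41, []
insert(15) -> [15]

Final heap: [15]


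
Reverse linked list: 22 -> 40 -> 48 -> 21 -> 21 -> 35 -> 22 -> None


Step 1: curr=22, set curr.next=prev(None) | reversed so far: 22
Step 2: curr=40, set curr.next=prev(22) | reversed so far: 40 -> 22
Step 3: curr=48, set curr.next=prev(40) | reversed so far: 48 -> 40 -> 22
Step 4: curr=21, set curr.next=prev(48) | reversed so far: 21 -> 48 -> 40 -> 22
Step 5: curr=21, set curr.next=prev(21) | reversed so far: 21 -> 21 -> 48 -> 40 -> 22
Step 6: curr=35, set curr.next=prev(21) | reversed so far: 35 -> 21 -> 21 -> 48 -> 40 -> 22
Step 7: curr=22, set curr.next=prev(35) | reversed so far: 22 -> 35 -> 21 -> 21 -> 48 -> 40 -> 22

22 -> 35 -> 21 -> 21 -> 48 -> 40 -> 22 -> None


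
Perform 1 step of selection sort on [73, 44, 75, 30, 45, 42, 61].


Initial: [73, 44, 75, 30, 45, 42, 61]
Step 1: min=30 at 3
  Swap: [30, 44, 75, 73, 45, 42, 61]

After 1 step: [30, 44, 75, 73, 45, 42, 61]


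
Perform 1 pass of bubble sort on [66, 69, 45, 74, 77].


Initial: [66, 69, 45, 74, 77]
Pass 1: [66, 45, 69, 74, 77] (1 swaps)

After 1 pass: [66, 45, 69, 74, 77]


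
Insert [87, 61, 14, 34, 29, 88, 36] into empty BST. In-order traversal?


Insert 87: root
Insert 61: L from 87
Insert 14: L from 87 -> L from 61
Insert 34: L from 87 -> L from 61 -> R from 14
Insert 29: L from 87 -> L from 61 -> R from 14 -> L from 34
Insert 88: R from 87
Insert 36: L from 87 -> L from 61 -> R from 14 -> R from 34

In-order: [14, 29, 34, 36, 61, 87, 88]


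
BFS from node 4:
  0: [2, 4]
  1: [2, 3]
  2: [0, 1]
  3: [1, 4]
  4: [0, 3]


Visit 4, enqueue [0, 3]
Visit 0, enqueue [2]
Visit 3, enqueue [1]
Visit 2, enqueue []
Visit 1, enqueue []

BFS order: [4, 0, 3, 2, 1]


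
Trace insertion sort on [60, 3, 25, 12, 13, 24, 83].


Initial: [60, 3, 25, 12, 13, 24, 83]
Insert 3: [3, 60, 25, 12, 13, 24, 83]
Insert 25: [3, 25, 60, 12, 13, 24, 83]
Insert 12: [3, 12, 25, 60, 13, 24, 83]
Insert 13: [3, 12, 13, 25, 60, 24, 83]
Insert 24: [3, 12, 13, 24, 25, 60, 83]
Insert 83: [3, 12, 13, 24, 25, 60, 83]

Sorted: [3, 12, 13, 24, 25, 60, 83]


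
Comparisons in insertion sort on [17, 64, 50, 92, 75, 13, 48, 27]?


Algorithm: insertion sort
Input: [17, 64, 50, 92, 75, 13, 48, 27]
Sorted: [13, 17, 27, 48, 50, 64, 75, 92]

22


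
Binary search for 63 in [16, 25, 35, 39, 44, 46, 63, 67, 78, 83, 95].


Step 1: lo=0, hi=10, mid=5, val=46
Step 2: lo=6, hi=10, mid=8, val=78
Step 3: lo=6, hi=7, mid=6, val=63

Found at index 6


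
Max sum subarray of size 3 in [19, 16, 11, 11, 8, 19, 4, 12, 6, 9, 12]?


[0:3]: 46
[1:4]: 38
[2:5]: 30
[3:6]: 38
[4:7]: 31
[5:8]: 35
[6:9]: 22
[7:10]: 27
[8:11]: 27

Max: 46 at [0:3]


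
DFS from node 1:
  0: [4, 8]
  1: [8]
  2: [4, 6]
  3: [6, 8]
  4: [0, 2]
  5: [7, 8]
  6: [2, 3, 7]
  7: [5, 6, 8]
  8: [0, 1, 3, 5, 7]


Visit 1, push [8]
Visit 8, push [7, 5, 3, 0]
Visit 0, push [4]
Visit 4, push [2]
Visit 2, push [6]
Visit 6, push [7, 3]
Visit 3, push []
Visit 7, push [5]
Visit 5, push []

DFS order: [1, 8, 0, 4, 2, 6, 3, 7, 5]


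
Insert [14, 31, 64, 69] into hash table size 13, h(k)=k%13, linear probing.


Insert 14: h=1 -> slot 1
Insert 31: h=5 -> slot 5
Insert 64: h=12 -> slot 12
Insert 69: h=4 -> slot 4

Table: [None, 14, None, None, 69, 31, None, None, None, None, None, None, 64]


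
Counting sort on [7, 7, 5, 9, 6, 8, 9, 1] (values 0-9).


Input: [7, 7, 5, 9, 6, 8, 9, 1]
Counts: [0, 1, 0, 0, 0, 1, 1, 2, 1, 2]

Sorted: [1, 5, 6, 7, 7, 8, 9, 9]


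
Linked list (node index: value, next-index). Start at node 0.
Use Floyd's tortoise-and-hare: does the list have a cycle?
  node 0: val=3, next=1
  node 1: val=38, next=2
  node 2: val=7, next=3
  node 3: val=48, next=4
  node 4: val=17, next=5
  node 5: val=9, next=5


Floyd's tortoise (slow, +1) and hare (fast, +2):
  init: slow=0, fast=0
  step 1: slow=1, fast=2
  step 2: slow=2, fast=4
  step 3: slow=3, fast=5
  step 4: slow=4, fast=5
  step 5: slow=5, fast=5
  slow == fast at node 5: cycle detected

Cycle: yes


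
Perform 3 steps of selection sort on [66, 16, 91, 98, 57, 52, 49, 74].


Initial: [66, 16, 91, 98, 57, 52, 49, 74]
Step 1: min=16 at 1
  Swap: [16, 66, 91, 98, 57, 52, 49, 74]
Step 2: min=49 at 6
  Swap: [16, 49, 91, 98, 57, 52, 66, 74]
Step 3: min=52 at 5
  Swap: [16, 49, 52, 98, 57, 91, 66, 74]

After 3 steps: [16, 49, 52, 98, 57, 91, 66, 74]


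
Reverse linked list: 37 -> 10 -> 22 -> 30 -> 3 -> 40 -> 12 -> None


Step 1: curr=37, set curr.next=prev(None) | reversed so far: 37
Step 2: curr=10, set curr.next=prev(37) | reversed so far: 10 -> 37
Step 3: curr=22, set curr.next=prev(10) | reversed so far: 22 -> 10 -> 37
Step 4: curr=30, set curr.next=prev(22) | reversed so far: 30 -> 22 -> 10 -> 37
Step 5: curr=3, set curr.next=prev(30) | reversed so far: 3 -> 30 -> 22 -> 10 -> 37
Step 6: curr=40, set curr.next=prev(3) | reversed so far: 40 -> 3 -> 30 -> 22 -> 10 -> 37
Step 7: curr=12, set curr.next=prev(40) | reversed so far: 12 -> 40 -> 3 -> 30 -> 22 -> 10 -> 37

12 -> 40 -> 3 -> 30 -> 22 -> 10 -> 37 -> None


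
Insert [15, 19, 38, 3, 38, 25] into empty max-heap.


Insert 15: [15]
Insert 19: [19, 15]
Insert 38: [38, 15, 19]
Insert 3: [38, 15, 19, 3]
Insert 38: [38, 38, 19, 3, 15]
Insert 25: [38, 38, 25, 3, 15, 19]

Final heap: [38, 38, 25, 3, 15, 19]


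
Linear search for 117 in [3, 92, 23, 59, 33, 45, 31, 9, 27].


i=0: 3!=117
i=1: 92!=117
i=2: 23!=117
i=3: 59!=117
i=4: 33!=117
i=5: 45!=117
i=6: 31!=117
i=7: 9!=117
i=8: 27!=117

Not found, 9 comps


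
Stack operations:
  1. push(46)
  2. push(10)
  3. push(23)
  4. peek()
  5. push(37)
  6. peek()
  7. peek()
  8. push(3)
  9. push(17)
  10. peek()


push(46) -> [46]
push(10) -> [46, 10]
push(23) -> [46, 10, 23]
peek()->23
push(37) -> [46, 10, 23, 37]
peek()->37
peek()->37
push(3) -> [46, 10, 23, 37, 3]
push(17) -> [46, 10, 23, 37, 3, 17]
peek()->17

Final stack: [46, 10, 23, 37, 3, 17]


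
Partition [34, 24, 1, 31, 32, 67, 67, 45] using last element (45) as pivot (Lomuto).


Pivot: 45
  34 <= 45: advance i (no swap)
  24 <= 45: advance i (no swap)
  1 <= 45: advance i (no swap)
  31 <= 45: advance i (no swap)
  32 <= 45: advance i (no swap)
Place pivot at 5: [34, 24, 1, 31, 32, 45, 67, 67]

Partitioned: [34, 24, 1, 31, 32, 45, 67, 67]


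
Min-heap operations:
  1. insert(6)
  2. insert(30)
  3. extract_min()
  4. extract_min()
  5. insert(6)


insert(6) -> [6]
insert(30) -> [6, 30]
extract_min()->6, [30]
extract_min()->30, []
insert(6) -> [6]

Final heap: [6]


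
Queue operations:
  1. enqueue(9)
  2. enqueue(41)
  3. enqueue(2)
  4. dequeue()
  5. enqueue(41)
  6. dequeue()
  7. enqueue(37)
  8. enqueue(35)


enqueue(9) -> [9]
enqueue(41) -> [9, 41]
enqueue(2) -> [9, 41, 2]
dequeue()->9, [41, 2]
enqueue(41) -> [41, 2, 41]
dequeue()->41, [2, 41]
enqueue(37) -> [2, 41, 37]
enqueue(35) -> [2, 41, 37, 35]

Final queue: [2, 41, 37, 35]


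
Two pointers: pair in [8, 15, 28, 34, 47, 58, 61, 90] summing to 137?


lo=0(8)+hi=7(90)=98
lo=1(15)+hi=7(90)=105
lo=2(28)+hi=7(90)=118
lo=3(34)+hi=7(90)=124
lo=4(47)+hi=7(90)=137

Yes: 47+90=137


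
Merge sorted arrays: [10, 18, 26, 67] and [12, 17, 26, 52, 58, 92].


Take 10 from A
Take 12 from B
Take 17 from B
Take 18 from A
Take 26 from A
Take 26 from B
Take 52 from B
Take 58 from B
Take 67 from A

Merged: [10, 12, 17, 18, 26, 26, 52, 58, 67, 92]


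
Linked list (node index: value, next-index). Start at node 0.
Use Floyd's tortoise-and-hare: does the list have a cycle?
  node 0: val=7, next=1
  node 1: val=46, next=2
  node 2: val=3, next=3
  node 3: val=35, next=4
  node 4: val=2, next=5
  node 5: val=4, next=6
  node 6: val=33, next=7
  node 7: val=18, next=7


Floyd's tortoise (slow, +1) and hare (fast, +2):
  init: slow=0, fast=0
  step 1: slow=1, fast=2
  step 2: slow=2, fast=4
  step 3: slow=3, fast=6
  step 4: slow=4, fast=7
  step 5: slow=5, fast=7
  step 6: slow=6, fast=7
  step 7: slow=7, fast=7
  slow == fast at node 7: cycle detected

Cycle: yes


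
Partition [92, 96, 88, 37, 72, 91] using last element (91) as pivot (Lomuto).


Pivot: 91
  88 <= 91: swap -> [88, 96, 92, 37, 72, 91]
  37 <= 91: swap -> [88, 37, 92, 96, 72, 91]
  72 <= 91: swap -> [88, 37, 72, 96, 92, 91]
Place pivot at 3: [88, 37, 72, 91, 92, 96]

Partitioned: [88, 37, 72, 91, 92, 96]


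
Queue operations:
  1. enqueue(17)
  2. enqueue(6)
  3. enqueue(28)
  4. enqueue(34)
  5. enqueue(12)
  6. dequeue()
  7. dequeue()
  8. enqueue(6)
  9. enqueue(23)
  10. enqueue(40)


enqueue(17) -> [17]
enqueue(6) -> [17, 6]
enqueue(28) -> [17, 6, 28]
enqueue(34) -> [17, 6, 28, 34]
enqueue(12) -> [17, 6, 28, 34, 12]
dequeue()->17, [6, 28, 34, 12]
dequeue()->6, [28, 34, 12]
enqueue(6) -> [28, 34, 12, 6]
enqueue(23) -> [28, 34, 12, 6, 23]
enqueue(40) -> [28, 34, 12, 6, 23, 40]

Final queue: [28, 34, 12, 6, 23, 40]


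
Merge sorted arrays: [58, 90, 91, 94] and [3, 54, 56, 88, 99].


Take 3 from B
Take 54 from B
Take 56 from B
Take 58 from A
Take 88 from B
Take 90 from A
Take 91 from A
Take 94 from A

Merged: [3, 54, 56, 58, 88, 90, 91, 94, 99]


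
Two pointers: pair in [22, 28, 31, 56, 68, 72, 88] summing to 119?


lo=0(22)+hi=6(88)=110
lo=1(28)+hi=6(88)=116
lo=2(31)+hi=6(88)=119

Yes: 31+88=119


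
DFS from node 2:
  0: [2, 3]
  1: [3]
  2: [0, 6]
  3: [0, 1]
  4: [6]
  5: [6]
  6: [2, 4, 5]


Visit 2, push [6, 0]
Visit 0, push [3]
Visit 3, push [1]
Visit 1, push []
Visit 6, push [5, 4]
Visit 4, push []
Visit 5, push []

DFS order: [2, 0, 3, 1, 6, 4, 5]


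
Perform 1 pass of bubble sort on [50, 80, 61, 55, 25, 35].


Initial: [50, 80, 61, 55, 25, 35]
Pass 1: [50, 61, 55, 25, 35, 80] (4 swaps)

After 1 pass: [50, 61, 55, 25, 35, 80]


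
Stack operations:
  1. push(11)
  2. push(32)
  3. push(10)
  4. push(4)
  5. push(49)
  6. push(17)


push(11) -> [11]
push(32) -> [11, 32]
push(10) -> [11, 32, 10]
push(4) -> [11, 32, 10, 4]
push(49) -> [11, 32, 10, 4, 49]
push(17) -> [11, 32, 10, 4, 49, 17]

Final stack: [11, 32, 10, 4, 49, 17]


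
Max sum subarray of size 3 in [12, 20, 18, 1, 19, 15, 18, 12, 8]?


[0:3]: 50
[1:4]: 39
[2:5]: 38
[3:6]: 35
[4:7]: 52
[5:8]: 45
[6:9]: 38

Max: 52 at [4:7]


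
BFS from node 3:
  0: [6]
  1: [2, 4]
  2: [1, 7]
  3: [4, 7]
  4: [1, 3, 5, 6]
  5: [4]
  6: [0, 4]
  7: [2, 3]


Visit 3, enqueue [4, 7]
Visit 4, enqueue [1, 5, 6]
Visit 7, enqueue [2]
Visit 1, enqueue []
Visit 5, enqueue []
Visit 6, enqueue [0]
Visit 2, enqueue []
Visit 0, enqueue []

BFS order: [3, 4, 7, 1, 5, 6, 2, 0]


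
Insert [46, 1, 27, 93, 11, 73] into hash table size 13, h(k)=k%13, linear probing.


Insert 46: h=7 -> slot 7
Insert 1: h=1 -> slot 1
Insert 27: h=1, 1 probes -> slot 2
Insert 93: h=2, 1 probes -> slot 3
Insert 11: h=11 -> slot 11
Insert 73: h=8 -> slot 8

Table: [None, 1, 27, 93, None, None, None, 46, 73, None, None, 11, None]


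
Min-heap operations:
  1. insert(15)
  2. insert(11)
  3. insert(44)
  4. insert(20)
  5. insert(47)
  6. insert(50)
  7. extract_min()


insert(15) -> [15]
insert(11) -> [11, 15]
insert(44) -> [11, 15, 44]
insert(20) -> [11, 15, 44, 20]
insert(47) -> [11, 15, 44, 20, 47]
insert(50) -> [11, 15, 44, 20, 47, 50]
extract_min()->11, [15, 20, 44, 50, 47]

Final heap: [15, 20, 44, 50, 47]


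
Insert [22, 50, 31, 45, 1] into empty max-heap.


Insert 22: [22]
Insert 50: [50, 22]
Insert 31: [50, 22, 31]
Insert 45: [50, 45, 31, 22]
Insert 1: [50, 45, 31, 22, 1]

Final heap: [50, 45, 31, 22, 1]


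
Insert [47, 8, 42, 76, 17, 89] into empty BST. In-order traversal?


Insert 47: root
Insert 8: L from 47
Insert 42: L from 47 -> R from 8
Insert 76: R from 47
Insert 17: L from 47 -> R from 8 -> L from 42
Insert 89: R from 47 -> R from 76

In-order: [8, 17, 42, 47, 76, 89]


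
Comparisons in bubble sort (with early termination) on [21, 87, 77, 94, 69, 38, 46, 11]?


Algorithm: bubble sort (with early termination)
Input: [21, 87, 77, 94, 69, 38, 46, 11]
Sorted: [11, 21, 38, 46, 69, 77, 87, 94]

28


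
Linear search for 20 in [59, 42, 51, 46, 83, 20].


i=0: 59!=20
i=1: 42!=20
i=2: 51!=20
i=3: 46!=20
i=4: 83!=20
i=5: 20==20 found!

Found at 5, 6 comps


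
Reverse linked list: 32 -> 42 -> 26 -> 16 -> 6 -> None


Step 1: curr=32, set curr.next=prev(None) | reversed so far: 32
Step 2: curr=42, set curr.next=prev(32) | reversed so far: 42 -> 32
Step 3: curr=26, set curr.next=prev(42) | reversed so far: 26 -> 42 -> 32
Step 4: curr=16, set curr.next=prev(26) | reversed so far: 16 -> 26 -> 42 -> 32
Step 5: curr=6, set curr.next=prev(16) | reversed so far: 6 -> 16 -> 26 -> 42 -> 32

6 -> 16 -> 26 -> 42 -> 32 -> None


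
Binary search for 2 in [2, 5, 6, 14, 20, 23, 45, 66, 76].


Step 1: lo=0, hi=8, mid=4, val=20
Step 2: lo=0, hi=3, mid=1, val=5
Step 3: lo=0, hi=0, mid=0, val=2

Found at index 0


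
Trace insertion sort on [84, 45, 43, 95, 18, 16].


Initial: [84, 45, 43, 95, 18, 16]
Insert 45: [45, 84, 43, 95, 18, 16]
Insert 43: [43, 45, 84, 95, 18, 16]
Insert 95: [43, 45, 84, 95, 18, 16]
Insert 18: [18, 43, 45, 84, 95, 16]
Insert 16: [16, 18, 43, 45, 84, 95]

Sorted: [16, 18, 43, 45, 84, 95]


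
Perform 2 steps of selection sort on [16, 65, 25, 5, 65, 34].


Initial: [16, 65, 25, 5, 65, 34]
Step 1: min=5 at 3
  Swap: [5, 65, 25, 16, 65, 34]
Step 2: min=16 at 3
  Swap: [5, 16, 25, 65, 65, 34]

After 2 steps: [5, 16, 25, 65, 65, 34]


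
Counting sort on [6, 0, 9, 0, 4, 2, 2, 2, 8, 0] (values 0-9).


Input: [6, 0, 9, 0, 4, 2, 2, 2, 8, 0]
Counts: [3, 0, 3, 0, 1, 0, 1, 0, 1, 1]

Sorted: [0, 0, 0, 2, 2, 2, 4, 6, 8, 9]


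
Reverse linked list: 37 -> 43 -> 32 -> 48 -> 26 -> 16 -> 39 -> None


Step 1: curr=37, set curr.next=prev(None) | reversed so far: 37
Step 2: curr=43, set curr.next=prev(37) | reversed so far: 43 -> 37
Step 3: curr=32, set curr.next=prev(43) | reversed so far: 32 -> 43 -> 37
Step 4: curr=48, set curr.next=prev(32) | reversed so far: 48 -> 32 -> 43 -> 37
Step 5: curr=26, set curr.next=prev(48) | reversed so far: 26 -> 48 -> 32 -> 43 -> 37
Step 6: curr=16, set curr.next=prev(26) | reversed so far: 16 -> 26 -> 48 -> 32 -> 43 -> 37
Step 7: curr=39, set curr.next=prev(16) | reversed so far: 39 -> 16 -> 26 -> 48 -> 32 -> 43 -> 37

39 -> 16 -> 26 -> 48 -> 32 -> 43 -> 37 -> None


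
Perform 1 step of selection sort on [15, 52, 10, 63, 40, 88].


Initial: [15, 52, 10, 63, 40, 88]
Step 1: min=10 at 2
  Swap: [10, 52, 15, 63, 40, 88]

After 1 step: [10, 52, 15, 63, 40, 88]


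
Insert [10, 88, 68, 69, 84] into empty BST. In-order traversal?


Insert 10: root
Insert 88: R from 10
Insert 68: R from 10 -> L from 88
Insert 69: R from 10 -> L from 88 -> R from 68
Insert 84: R from 10 -> L from 88 -> R from 68 -> R from 69

In-order: [10, 68, 69, 84, 88]


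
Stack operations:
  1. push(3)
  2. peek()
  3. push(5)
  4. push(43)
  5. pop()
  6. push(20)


push(3) -> [3]
peek()->3
push(5) -> [3, 5]
push(43) -> [3, 5, 43]
pop()->43, [3, 5]
push(20) -> [3, 5, 20]

Final stack: [3, 5, 20]


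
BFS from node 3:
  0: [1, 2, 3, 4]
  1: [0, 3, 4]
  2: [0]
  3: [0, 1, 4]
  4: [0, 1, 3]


Visit 3, enqueue [0, 1, 4]
Visit 0, enqueue [2]
Visit 1, enqueue []
Visit 4, enqueue []
Visit 2, enqueue []

BFS order: [3, 0, 1, 4, 2]


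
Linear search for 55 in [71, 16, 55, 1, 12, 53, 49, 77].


i=0: 71!=55
i=1: 16!=55
i=2: 55==55 found!

Found at 2, 3 comps


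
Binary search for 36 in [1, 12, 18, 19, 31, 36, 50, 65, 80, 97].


Step 1: lo=0, hi=9, mid=4, val=31
Step 2: lo=5, hi=9, mid=7, val=65
Step 3: lo=5, hi=6, mid=5, val=36

Found at index 5


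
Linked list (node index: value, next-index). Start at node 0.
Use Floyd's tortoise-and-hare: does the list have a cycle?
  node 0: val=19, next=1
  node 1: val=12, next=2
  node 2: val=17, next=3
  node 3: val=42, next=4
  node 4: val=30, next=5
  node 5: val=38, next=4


Floyd's tortoise (slow, +1) and hare (fast, +2):
  init: slow=0, fast=0
  step 1: slow=1, fast=2
  step 2: slow=2, fast=4
  step 3: slow=3, fast=4
  step 4: slow=4, fast=4
  slow == fast at node 4: cycle detected

Cycle: yes


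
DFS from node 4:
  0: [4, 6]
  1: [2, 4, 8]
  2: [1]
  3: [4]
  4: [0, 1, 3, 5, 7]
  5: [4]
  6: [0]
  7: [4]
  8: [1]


Visit 4, push [7, 5, 3, 1, 0]
Visit 0, push [6]
Visit 6, push []
Visit 1, push [8, 2]
Visit 2, push []
Visit 8, push []
Visit 3, push []
Visit 5, push []
Visit 7, push []

DFS order: [4, 0, 6, 1, 2, 8, 3, 5, 7]


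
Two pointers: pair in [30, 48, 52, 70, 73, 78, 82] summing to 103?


lo=0(30)+hi=6(82)=112
lo=0(30)+hi=5(78)=108
lo=0(30)+hi=4(73)=103

Yes: 30+73=103


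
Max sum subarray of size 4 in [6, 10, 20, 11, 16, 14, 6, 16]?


[0:4]: 47
[1:5]: 57
[2:6]: 61
[3:7]: 47
[4:8]: 52

Max: 61 at [2:6]


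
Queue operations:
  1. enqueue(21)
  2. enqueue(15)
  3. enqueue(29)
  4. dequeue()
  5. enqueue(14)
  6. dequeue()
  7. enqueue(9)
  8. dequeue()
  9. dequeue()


enqueue(21) -> [21]
enqueue(15) -> [21, 15]
enqueue(29) -> [21, 15, 29]
dequeue()->21, [15, 29]
enqueue(14) -> [15, 29, 14]
dequeue()->15, [29, 14]
enqueue(9) -> [29, 14, 9]
dequeue()->29, [14, 9]
dequeue()->14, [9]

Final queue: [9]


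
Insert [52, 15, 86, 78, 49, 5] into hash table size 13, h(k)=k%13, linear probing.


Insert 52: h=0 -> slot 0
Insert 15: h=2 -> slot 2
Insert 86: h=8 -> slot 8
Insert 78: h=0, 1 probes -> slot 1
Insert 49: h=10 -> slot 10
Insert 5: h=5 -> slot 5

Table: [52, 78, 15, None, None, 5, None, None, 86, None, 49, None, None]


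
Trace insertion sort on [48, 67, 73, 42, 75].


Initial: [48, 67, 73, 42, 75]
Insert 67: [48, 67, 73, 42, 75]
Insert 73: [48, 67, 73, 42, 75]
Insert 42: [42, 48, 67, 73, 75]
Insert 75: [42, 48, 67, 73, 75]

Sorted: [42, 48, 67, 73, 75]


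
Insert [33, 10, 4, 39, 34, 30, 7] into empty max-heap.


Insert 33: [33]
Insert 10: [33, 10]
Insert 4: [33, 10, 4]
Insert 39: [39, 33, 4, 10]
Insert 34: [39, 34, 4, 10, 33]
Insert 30: [39, 34, 30, 10, 33, 4]
Insert 7: [39, 34, 30, 10, 33, 4, 7]

Final heap: [39, 34, 30, 10, 33, 4, 7]


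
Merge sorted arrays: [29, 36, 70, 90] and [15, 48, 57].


Take 15 from B
Take 29 from A
Take 36 from A
Take 48 from B
Take 57 from B

Merged: [15, 29, 36, 48, 57, 70, 90]


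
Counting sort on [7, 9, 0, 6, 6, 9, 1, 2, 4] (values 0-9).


Input: [7, 9, 0, 6, 6, 9, 1, 2, 4]
Counts: [1, 1, 1, 0, 1, 0, 2, 1, 0, 2]

Sorted: [0, 1, 2, 4, 6, 6, 7, 9, 9]


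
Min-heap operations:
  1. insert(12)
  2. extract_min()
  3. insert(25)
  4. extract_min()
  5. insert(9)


insert(12) -> [12]
extract_min()->12, []
insert(25) -> [25]
extract_min()->25, []
insert(9) -> [9]

Final heap: [9]


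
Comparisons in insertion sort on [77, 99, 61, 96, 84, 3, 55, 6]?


Algorithm: insertion sort
Input: [77, 99, 61, 96, 84, 3, 55, 6]
Sorted: [3, 6, 55, 61, 77, 84, 96, 99]

26


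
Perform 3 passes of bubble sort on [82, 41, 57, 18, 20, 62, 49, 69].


Initial: [82, 41, 57, 18, 20, 62, 49, 69]
Pass 1: [41, 57, 18, 20, 62, 49, 69, 82] (7 swaps)
Pass 2: [41, 18, 20, 57, 49, 62, 69, 82] (3 swaps)
Pass 3: [18, 20, 41, 49, 57, 62, 69, 82] (3 swaps)

After 3 passes: [18, 20, 41, 49, 57, 62, 69, 82]


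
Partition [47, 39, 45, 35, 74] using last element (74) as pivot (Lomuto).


Pivot: 74
  47 <= 74: advance i (no swap)
  39 <= 74: advance i (no swap)
  45 <= 74: advance i (no swap)
  35 <= 74: advance i (no swap)
Place pivot at 4: [47, 39, 45, 35, 74]

Partitioned: [47, 39, 45, 35, 74]


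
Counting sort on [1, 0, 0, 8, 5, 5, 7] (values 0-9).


Input: [1, 0, 0, 8, 5, 5, 7]
Counts: [2, 1, 0, 0, 0, 2, 0, 1, 1, 0]

Sorted: [0, 0, 1, 5, 5, 7, 8]


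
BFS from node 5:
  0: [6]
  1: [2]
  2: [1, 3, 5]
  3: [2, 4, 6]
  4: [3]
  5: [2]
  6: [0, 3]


Visit 5, enqueue [2]
Visit 2, enqueue [1, 3]
Visit 1, enqueue []
Visit 3, enqueue [4, 6]
Visit 4, enqueue []
Visit 6, enqueue [0]
Visit 0, enqueue []

BFS order: [5, 2, 1, 3, 4, 6, 0]


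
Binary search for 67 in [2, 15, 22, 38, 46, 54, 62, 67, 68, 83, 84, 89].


Step 1: lo=0, hi=11, mid=5, val=54
Step 2: lo=6, hi=11, mid=8, val=68
Step 3: lo=6, hi=7, mid=6, val=62
Step 4: lo=7, hi=7, mid=7, val=67

Found at index 7


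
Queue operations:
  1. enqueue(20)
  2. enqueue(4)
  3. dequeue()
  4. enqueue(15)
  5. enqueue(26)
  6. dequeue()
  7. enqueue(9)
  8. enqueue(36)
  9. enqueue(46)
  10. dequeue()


enqueue(20) -> [20]
enqueue(4) -> [20, 4]
dequeue()->20, [4]
enqueue(15) -> [4, 15]
enqueue(26) -> [4, 15, 26]
dequeue()->4, [15, 26]
enqueue(9) -> [15, 26, 9]
enqueue(36) -> [15, 26, 9, 36]
enqueue(46) -> [15, 26, 9, 36, 46]
dequeue()->15, [26, 9, 36, 46]

Final queue: [26, 9, 36, 46]


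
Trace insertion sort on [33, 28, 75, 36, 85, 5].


Initial: [33, 28, 75, 36, 85, 5]
Insert 28: [28, 33, 75, 36, 85, 5]
Insert 75: [28, 33, 75, 36, 85, 5]
Insert 36: [28, 33, 36, 75, 85, 5]
Insert 85: [28, 33, 36, 75, 85, 5]
Insert 5: [5, 28, 33, 36, 75, 85]

Sorted: [5, 28, 33, 36, 75, 85]


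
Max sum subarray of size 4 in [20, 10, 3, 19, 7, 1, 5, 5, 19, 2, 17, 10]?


[0:4]: 52
[1:5]: 39
[2:6]: 30
[3:7]: 32
[4:8]: 18
[5:9]: 30
[6:10]: 31
[7:11]: 43
[8:12]: 48

Max: 52 at [0:4]


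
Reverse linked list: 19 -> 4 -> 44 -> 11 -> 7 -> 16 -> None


Step 1: curr=19, set curr.next=prev(None) | reversed so far: 19
Step 2: curr=4, set curr.next=prev(19) | reversed so far: 4 -> 19
Step 3: curr=44, set curr.next=prev(4) | reversed so far: 44 -> 4 -> 19
Step 4: curr=11, set curr.next=prev(44) | reversed so far: 11 -> 44 -> 4 -> 19
Step 5: curr=7, set curr.next=prev(11) | reversed so far: 7 -> 11 -> 44 -> 4 -> 19
Step 6: curr=16, set curr.next=prev(7) | reversed so far: 16 -> 7 -> 11 -> 44 -> 4 -> 19

16 -> 7 -> 11 -> 44 -> 4 -> 19 -> None


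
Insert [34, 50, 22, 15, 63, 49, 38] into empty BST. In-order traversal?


Insert 34: root
Insert 50: R from 34
Insert 22: L from 34
Insert 15: L from 34 -> L from 22
Insert 63: R from 34 -> R from 50
Insert 49: R from 34 -> L from 50
Insert 38: R from 34 -> L from 50 -> L from 49

In-order: [15, 22, 34, 38, 49, 50, 63]


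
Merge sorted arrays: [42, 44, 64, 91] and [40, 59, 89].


Take 40 from B
Take 42 from A
Take 44 from A
Take 59 from B
Take 64 from A
Take 89 from B

Merged: [40, 42, 44, 59, 64, 89, 91]


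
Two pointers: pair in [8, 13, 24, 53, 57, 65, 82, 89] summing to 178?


lo=0(8)+hi=7(89)=97
lo=1(13)+hi=7(89)=102
lo=2(24)+hi=7(89)=113
lo=3(53)+hi=7(89)=142
lo=4(57)+hi=7(89)=146
lo=5(65)+hi=7(89)=154
lo=6(82)+hi=7(89)=171

No pair found


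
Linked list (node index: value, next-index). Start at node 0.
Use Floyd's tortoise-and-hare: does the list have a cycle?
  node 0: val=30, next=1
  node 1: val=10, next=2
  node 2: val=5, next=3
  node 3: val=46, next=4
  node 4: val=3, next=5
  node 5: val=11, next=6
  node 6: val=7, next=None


Floyd's tortoise (slow, +1) and hare (fast, +2):
  init: slow=0, fast=0
  step 1: slow=1, fast=2
  step 2: slow=2, fast=4
  step 3: slow=3, fast=6
  step 4: fast -> None, no cycle

Cycle: no


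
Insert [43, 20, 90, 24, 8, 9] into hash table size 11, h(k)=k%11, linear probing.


Insert 43: h=10 -> slot 10
Insert 20: h=9 -> slot 9
Insert 90: h=2 -> slot 2
Insert 24: h=2, 1 probes -> slot 3
Insert 8: h=8 -> slot 8
Insert 9: h=9, 2 probes -> slot 0

Table: [9, None, 90, 24, None, None, None, None, 8, 20, 43]


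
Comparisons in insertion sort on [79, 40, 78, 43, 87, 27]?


Algorithm: insertion sort
Input: [79, 40, 78, 43, 87, 27]
Sorted: [27, 40, 43, 78, 79, 87]

12


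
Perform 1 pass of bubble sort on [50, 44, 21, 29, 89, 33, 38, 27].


Initial: [50, 44, 21, 29, 89, 33, 38, 27]
Pass 1: [44, 21, 29, 50, 33, 38, 27, 89] (6 swaps)

After 1 pass: [44, 21, 29, 50, 33, 38, 27, 89]


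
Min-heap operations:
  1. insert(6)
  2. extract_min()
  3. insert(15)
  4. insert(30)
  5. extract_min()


insert(6) -> [6]
extract_min()->6, []
insert(15) -> [15]
insert(30) -> [15, 30]
extract_min()->15, [30]

Final heap: [30]


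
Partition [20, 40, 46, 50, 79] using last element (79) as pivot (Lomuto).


Pivot: 79
  20 <= 79: advance i (no swap)
  40 <= 79: advance i (no swap)
  46 <= 79: advance i (no swap)
  50 <= 79: advance i (no swap)
Place pivot at 4: [20, 40, 46, 50, 79]

Partitioned: [20, 40, 46, 50, 79]


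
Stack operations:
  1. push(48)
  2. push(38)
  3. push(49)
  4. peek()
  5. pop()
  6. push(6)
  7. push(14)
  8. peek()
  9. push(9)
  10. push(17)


push(48) -> [48]
push(38) -> [48, 38]
push(49) -> [48, 38, 49]
peek()->49
pop()->49, [48, 38]
push(6) -> [48, 38, 6]
push(14) -> [48, 38, 6, 14]
peek()->14
push(9) -> [48, 38, 6, 14, 9]
push(17) -> [48, 38, 6, 14, 9, 17]

Final stack: [48, 38, 6, 14, 9, 17]


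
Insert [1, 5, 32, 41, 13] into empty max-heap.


Insert 1: [1]
Insert 5: [5, 1]
Insert 32: [32, 1, 5]
Insert 41: [41, 32, 5, 1]
Insert 13: [41, 32, 5, 1, 13]

Final heap: [41, 32, 5, 1, 13]


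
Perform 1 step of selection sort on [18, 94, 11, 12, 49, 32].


Initial: [18, 94, 11, 12, 49, 32]
Step 1: min=11 at 2
  Swap: [11, 94, 18, 12, 49, 32]

After 1 step: [11, 94, 18, 12, 49, 32]


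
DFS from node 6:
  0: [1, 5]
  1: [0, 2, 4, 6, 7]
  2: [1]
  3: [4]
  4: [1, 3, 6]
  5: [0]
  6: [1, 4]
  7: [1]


Visit 6, push [4, 1]
Visit 1, push [7, 4, 2, 0]
Visit 0, push [5]
Visit 5, push []
Visit 2, push []
Visit 4, push [3]
Visit 3, push []
Visit 7, push []

DFS order: [6, 1, 0, 5, 2, 4, 3, 7]


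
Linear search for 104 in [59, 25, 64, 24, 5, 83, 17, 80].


i=0: 59!=104
i=1: 25!=104
i=2: 64!=104
i=3: 24!=104
i=4: 5!=104
i=5: 83!=104
i=6: 17!=104
i=7: 80!=104

Not found, 8 comps


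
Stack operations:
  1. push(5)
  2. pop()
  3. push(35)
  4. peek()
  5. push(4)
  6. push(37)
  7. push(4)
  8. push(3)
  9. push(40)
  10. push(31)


push(5) -> [5]
pop()->5, []
push(35) -> [35]
peek()->35
push(4) -> [35, 4]
push(37) -> [35, 4, 37]
push(4) -> [35, 4, 37, 4]
push(3) -> [35, 4, 37, 4, 3]
push(40) -> [35, 4, 37, 4, 3, 40]
push(31) -> [35, 4, 37, 4, 3, 40, 31]

Final stack: [35, 4, 37, 4, 3, 40, 31]


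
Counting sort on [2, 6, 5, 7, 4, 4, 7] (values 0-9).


Input: [2, 6, 5, 7, 4, 4, 7]
Counts: [0, 0, 1, 0, 2, 1, 1, 2, 0, 0]

Sorted: [2, 4, 4, 5, 6, 7, 7]


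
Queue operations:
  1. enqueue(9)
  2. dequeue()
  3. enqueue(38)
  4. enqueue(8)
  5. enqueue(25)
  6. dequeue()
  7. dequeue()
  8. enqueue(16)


enqueue(9) -> [9]
dequeue()->9, []
enqueue(38) -> [38]
enqueue(8) -> [38, 8]
enqueue(25) -> [38, 8, 25]
dequeue()->38, [8, 25]
dequeue()->8, [25]
enqueue(16) -> [25, 16]

Final queue: [25, 16]


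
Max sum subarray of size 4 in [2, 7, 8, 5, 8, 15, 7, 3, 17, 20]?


[0:4]: 22
[1:5]: 28
[2:6]: 36
[3:7]: 35
[4:8]: 33
[5:9]: 42
[6:10]: 47

Max: 47 at [6:10]


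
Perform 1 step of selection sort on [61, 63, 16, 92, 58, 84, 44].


Initial: [61, 63, 16, 92, 58, 84, 44]
Step 1: min=16 at 2
  Swap: [16, 63, 61, 92, 58, 84, 44]

After 1 step: [16, 63, 61, 92, 58, 84, 44]


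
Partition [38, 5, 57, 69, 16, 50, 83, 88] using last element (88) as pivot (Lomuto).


Pivot: 88
  38 <= 88: advance i (no swap)
  5 <= 88: advance i (no swap)
  57 <= 88: advance i (no swap)
  69 <= 88: advance i (no swap)
  16 <= 88: advance i (no swap)
  50 <= 88: advance i (no swap)
  83 <= 88: advance i (no swap)
Place pivot at 7: [38, 5, 57, 69, 16, 50, 83, 88]

Partitioned: [38, 5, 57, 69, 16, 50, 83, 88]


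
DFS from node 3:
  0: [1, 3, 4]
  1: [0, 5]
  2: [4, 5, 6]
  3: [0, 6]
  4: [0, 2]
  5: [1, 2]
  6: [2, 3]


Visit 3, push [6, 0]
Visit 0, push [4, 1]
Visit 1, push [5]
Visit 5, push [2]
Visit 2, push [6, 4]
Visit 4, push []
Visit 6, push []

DFS order: [3, 0, 1, 5, 2, 4, 6]


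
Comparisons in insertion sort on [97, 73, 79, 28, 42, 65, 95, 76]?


Algorithm: insertion sort
Input: [97, 73, 79, 28, 42, 65, 95, 76]
Sorted: [28, 42, 65, 73, 76, 79, 95, 97]

20


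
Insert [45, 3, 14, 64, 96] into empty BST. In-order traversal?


Insert 45: root
Insert 3: L from 45
Insert 14: L from 45 -> R from 3
Insert 64: R from 45
Insert 96: R from 45 -> R from 64

In-order: [3, 14, 45, 64, 96]


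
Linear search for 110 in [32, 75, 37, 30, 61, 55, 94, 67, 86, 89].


i=0: 32!=110
i=1: 75!=110
i=2: 37!=110
i=3: 30!=110
i=4: 61!=110
i=5: 55!=110
i=6: 94!=110
i=7: 67!=110
i=8: 86!=110
i=9: 89!=110

Not found, 10 comps


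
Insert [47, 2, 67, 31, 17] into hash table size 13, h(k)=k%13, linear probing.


Insert 47: h=8 -> slot 8
Insert 2: h=2 -> slot 2
Insert 67: h=2, 1 probes -> slot 3
Insert 31: h=5 -> slot 5
Insert 17: h=4 -> slot 4

Table: [None, None, 2, 67, 17, 31, None, None, 47, None, None, None, None]


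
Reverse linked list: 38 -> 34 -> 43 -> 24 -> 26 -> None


Step 1: curr=38, set curr.next=prev(None) | reversed so far: 38
Step 2: curr=34, set curr.next=prev(38) | reversed so far: 34 -> 38
Step 3: curr=43, set curr.next=prev(34) | reversed so far: 43 -> 34 -> 38
Step 4: curr=24, set curr.next=prev(43) | reversed so far: 24 -> 43 -> 34 -> 38
Step 5: curr=26, set curr.next=prev(24) | reversed so far: 26 -> 24 -> 43 -> 34 -> 38

26 -> 24 -> 43 -> 34 -> 38 -> None
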